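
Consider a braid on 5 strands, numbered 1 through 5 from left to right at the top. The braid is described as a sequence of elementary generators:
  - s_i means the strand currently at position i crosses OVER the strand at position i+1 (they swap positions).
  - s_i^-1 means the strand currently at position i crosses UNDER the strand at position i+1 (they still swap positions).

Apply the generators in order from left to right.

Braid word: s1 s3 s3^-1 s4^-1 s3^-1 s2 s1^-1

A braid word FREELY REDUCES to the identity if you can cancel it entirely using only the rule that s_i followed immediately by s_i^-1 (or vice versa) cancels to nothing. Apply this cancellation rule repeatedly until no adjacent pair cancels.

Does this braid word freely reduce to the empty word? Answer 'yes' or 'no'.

Gen 1 (s1): push. Stack: [s1]
Gen 2 (s3): push. Stack: [s1 s3]
Gen 3 (s3^-1): cancels prior s3. Stack: [s1]
Gen 4 (s4^-1): push. Stack: [s1 s4^-1]
Gen 5 (s3^-1): push. Stack: [s1 s4^-1 s3^-1]
Gen 6 (s2): push. Stack: [s1 s4^-1 s3^-1 s2]
Gen 7 (s1^-1): push. Stack: [s1 s4^-1 s3^-1 s2 s1^-1]
Reduced word: s1 s4^-1 s3^-1 s2 s1^-1

Answer: no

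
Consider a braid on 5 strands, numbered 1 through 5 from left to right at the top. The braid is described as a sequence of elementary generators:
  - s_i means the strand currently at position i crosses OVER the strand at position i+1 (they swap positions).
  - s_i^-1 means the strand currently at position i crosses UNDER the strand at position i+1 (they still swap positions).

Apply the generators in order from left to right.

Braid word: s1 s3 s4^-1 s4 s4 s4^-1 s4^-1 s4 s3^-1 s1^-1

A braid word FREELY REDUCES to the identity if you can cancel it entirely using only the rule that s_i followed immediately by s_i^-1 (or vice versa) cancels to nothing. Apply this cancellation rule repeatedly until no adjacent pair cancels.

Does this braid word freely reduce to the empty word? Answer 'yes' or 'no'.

Answer: yes

Derivation:
Gen 1 (s1): push. Stack: [s1]
Gen 2 (s3): push. Stack: [s1 s3]
Gen 3 (s4^-1): push. Stack: [s1 s3 s4^-1]
Gen 4 (s4): cancels prior s4^-1. Stack: [s1 s3]
Gen 5 (s4): push. Stack: [s1 s3 s4]
Gen 6 (s4^-1): cancels prior s4. Stack: [s1 s3]
Gen 7 (s4^-1): push. Stack: [s1 s3 s4^-1]
Gen 8 (s4): cancels prior s4^-1. Stack: [s1 s3]
Gen 9 (s3^-1): cancels prior s3. Stack: [s1]
Gen 10 (s1^-1): cancels prior s1. Stack: []
Reduced word: (empty)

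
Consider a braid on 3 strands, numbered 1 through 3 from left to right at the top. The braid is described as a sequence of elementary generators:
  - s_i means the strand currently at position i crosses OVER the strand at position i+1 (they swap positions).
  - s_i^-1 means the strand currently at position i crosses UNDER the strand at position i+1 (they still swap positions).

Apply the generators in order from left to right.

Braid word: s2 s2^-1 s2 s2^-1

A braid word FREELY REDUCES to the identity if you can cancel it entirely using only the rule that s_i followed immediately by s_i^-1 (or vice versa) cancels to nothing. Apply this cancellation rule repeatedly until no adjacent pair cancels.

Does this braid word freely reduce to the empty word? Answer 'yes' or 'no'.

Gen 1 (s2): push. Stack: [s2]
Gen 2 (s2^-1): cancels prior s2. Stack: []
Gen 3 (s2): push. Stack: [s2]
Gen 4 (s2^-1): cancels prior s2. Stack: []
Reduced word: (empty)

Answer: yes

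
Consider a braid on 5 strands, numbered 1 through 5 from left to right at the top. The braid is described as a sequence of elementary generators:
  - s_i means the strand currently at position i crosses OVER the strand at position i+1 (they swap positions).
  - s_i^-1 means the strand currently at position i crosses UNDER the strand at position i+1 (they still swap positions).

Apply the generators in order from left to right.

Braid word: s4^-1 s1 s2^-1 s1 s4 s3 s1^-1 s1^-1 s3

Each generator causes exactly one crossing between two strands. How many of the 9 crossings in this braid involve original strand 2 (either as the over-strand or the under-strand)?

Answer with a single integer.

Answer: 4

Derivation:
Gen 1: crossing 4x5. Involves strand 2? no. Count so far: 0
Gen 2: crossing 1x2. Involves strand 2? yes. Count so far: 1
Gen 3: crossing 1x3. Involves strand 2? no. Count so far: 1
Gen 4: crossing 2x3. Involves strand 2? yes. Count so far: 2
Gen 5: crossing 5x4. Involves strand 2? no. Count so far: 2
Gen 6: crossing 1x4. Involves strand 2? no. Count so far: 2
Gen 7: crossing 3x2. Involves strand 2? yes. Count so far: 3
Gen 8: crossing 2x3. Involves strand 2? yes. Count so far: 4
Gen 9: crossing 4x1. Involves strand 2? no. Count so far: 4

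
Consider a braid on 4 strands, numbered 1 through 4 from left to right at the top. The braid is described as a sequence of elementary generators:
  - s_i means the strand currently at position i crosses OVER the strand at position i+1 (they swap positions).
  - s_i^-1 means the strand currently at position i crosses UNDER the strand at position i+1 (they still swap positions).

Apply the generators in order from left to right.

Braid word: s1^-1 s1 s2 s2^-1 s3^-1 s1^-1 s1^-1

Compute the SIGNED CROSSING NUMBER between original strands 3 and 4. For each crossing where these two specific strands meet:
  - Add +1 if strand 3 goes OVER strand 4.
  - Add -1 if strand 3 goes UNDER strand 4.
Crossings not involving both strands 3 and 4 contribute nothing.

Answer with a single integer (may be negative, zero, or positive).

Answer: -1

Derivation:
Gen 1: crossing 1x2. Both 3&4? no. Sum: 0
Gen 2: crossing 2x1. Both 3&4? no. Sum: 0
Gen 3: crossing 2x3. Both 3&4? no. Sum: 0
Gen 4: crossing 3x2. Both 3&4? no. Sum: 0
Gen 5: 3 under 4. Both 3&4? yes. Contrib: -1. Sum: -1
Gen 6: crossing 1x2. Both 3&4? no. Sum: -1
Gen 7: crossing 2x1. Both 3&4? no. Sum: -1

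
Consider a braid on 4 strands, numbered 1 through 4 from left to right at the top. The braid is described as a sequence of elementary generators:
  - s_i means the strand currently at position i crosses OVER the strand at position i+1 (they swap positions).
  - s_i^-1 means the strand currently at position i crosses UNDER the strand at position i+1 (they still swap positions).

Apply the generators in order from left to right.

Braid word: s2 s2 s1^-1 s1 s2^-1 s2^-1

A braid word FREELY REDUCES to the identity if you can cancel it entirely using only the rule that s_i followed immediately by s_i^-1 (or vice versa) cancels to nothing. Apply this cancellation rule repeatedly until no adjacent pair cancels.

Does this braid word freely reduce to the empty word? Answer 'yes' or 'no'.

Answer: yes

Derivation:
Gen 1 (s2): push. Stack: [s2]
Gen 2 (s2): push. Stack: [s2 s2]
Gen 3 (s1^-1): push. Stack: [s2 s2 s1^-1]
Gen 4 (s1): cancels prior s1^-1. Stack: [s2 s2]
Gen 5 (s2^-1): cancels prior s2. Stack: [s2]
Gen 6 (s2^-1): cancels prior s2. Stack: []
Reduced word: (empty)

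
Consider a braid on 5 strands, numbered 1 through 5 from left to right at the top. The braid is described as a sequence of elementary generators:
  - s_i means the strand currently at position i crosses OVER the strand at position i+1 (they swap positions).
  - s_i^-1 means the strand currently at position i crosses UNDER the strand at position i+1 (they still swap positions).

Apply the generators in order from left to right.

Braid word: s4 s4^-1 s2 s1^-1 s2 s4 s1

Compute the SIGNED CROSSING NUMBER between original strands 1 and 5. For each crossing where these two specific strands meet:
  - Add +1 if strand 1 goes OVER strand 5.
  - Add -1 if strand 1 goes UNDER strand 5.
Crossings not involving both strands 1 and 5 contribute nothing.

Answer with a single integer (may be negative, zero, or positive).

Gen 1: crossing 4x5. Both 1&5? no. Sum: 0
Gen 2: crossing 5x4. Both 1&5? no. Sum: 0
Gen 3: crossing 2x3. Both 1&5? no. Sum: 0
Gen 4: crossing 1x3. Both 1&5? no. Sum: 0
Gen 5: crossing 1x2. Both 1&5? no. Sum: 0
Gen 6: crossing 4x5. Both 1&5? no. Sum: 0
Gen 7: crossing 3x2. Both 1&5? no. Sum: 0

Answer: 0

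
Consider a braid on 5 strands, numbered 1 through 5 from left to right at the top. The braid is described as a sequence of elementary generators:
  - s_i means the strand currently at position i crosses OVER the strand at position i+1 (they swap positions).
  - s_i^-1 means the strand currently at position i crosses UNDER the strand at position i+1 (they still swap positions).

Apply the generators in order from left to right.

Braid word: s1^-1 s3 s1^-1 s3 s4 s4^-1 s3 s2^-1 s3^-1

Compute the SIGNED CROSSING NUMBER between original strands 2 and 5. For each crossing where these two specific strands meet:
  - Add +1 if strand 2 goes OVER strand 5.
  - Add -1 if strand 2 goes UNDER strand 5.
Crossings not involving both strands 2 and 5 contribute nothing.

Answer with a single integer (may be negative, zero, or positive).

Gen 1: crossing 1x2. Both 2&5? no. Sum: 0
Gen 2: crossing 3x4. Both 2&5? no. Sum: 0
Gen 3: crossing 2x1. Both 2&5? no. Sum: 0
Gen 4: crossing 4x3. Both 2&5? no. Sum: 0
Gen 5: crossing 4x5. Both 2&5? no. Sum: 0
Gen 6: crossing 5x4. Both 2&5? no. Sum: 0
Gen 7: crossing 3x4. Both 2&5? no. Sum: 0
Gen 8: crossing 2x4. Both 2&5? no. Sum: 0
Gen 9: crossing 2x3. Both 2&5? no. Sum: 0

Answer: 0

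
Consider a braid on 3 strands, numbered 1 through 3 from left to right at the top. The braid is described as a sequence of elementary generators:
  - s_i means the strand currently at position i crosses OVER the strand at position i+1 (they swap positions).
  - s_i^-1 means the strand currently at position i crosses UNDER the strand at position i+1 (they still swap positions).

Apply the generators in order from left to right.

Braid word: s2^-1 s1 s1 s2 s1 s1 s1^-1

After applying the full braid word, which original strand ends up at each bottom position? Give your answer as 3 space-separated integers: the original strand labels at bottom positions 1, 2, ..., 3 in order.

Gen 1 (s2^-1): strand 2 crosses under strand 3. Perm now: [1 3 2]
Gen 2 (s1): strand 1 crosses over strand 3. Perm now: [3 1 2]
Gen 3 (s1): strand 3 crosses over strand 1. Perm now: [1 3 2]
Gen 4 (s2): strand 3 crosses over strand 2. Perm now: [1 2 3]
Gen 5 (s1): strand 1 crosses over strand 2. Perm now: [2 1 3]
Gen 6 (s1): strand 2 crosses over strand 1. Perm now: [1 2 3]
Gen 7 (s1^-1): strand 1 crosses under strand 2. Perm now: [2 1 3]

Answer: 2 1 3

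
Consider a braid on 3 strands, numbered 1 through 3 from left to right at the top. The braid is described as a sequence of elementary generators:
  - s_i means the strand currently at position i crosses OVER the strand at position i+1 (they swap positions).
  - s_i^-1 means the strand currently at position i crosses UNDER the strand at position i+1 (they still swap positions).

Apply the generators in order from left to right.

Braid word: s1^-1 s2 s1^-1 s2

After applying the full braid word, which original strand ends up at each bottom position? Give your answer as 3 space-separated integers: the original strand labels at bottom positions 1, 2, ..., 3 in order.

Gen 1 (s1^-1): strand 1 crosses under strand 2. Perm now: [2 1 3]
Gen 2 (s2): strand 1 crosses over strand 3. Perm now: [2 3 1]
Gen 3 (s1^-1): strand 2 crosses under strand 3. Perm now: [3 2 1]
Gen 4 (s2): strand 2 crosses over strand 1. Perm now: [3 1 2]

Answer: 3 1 2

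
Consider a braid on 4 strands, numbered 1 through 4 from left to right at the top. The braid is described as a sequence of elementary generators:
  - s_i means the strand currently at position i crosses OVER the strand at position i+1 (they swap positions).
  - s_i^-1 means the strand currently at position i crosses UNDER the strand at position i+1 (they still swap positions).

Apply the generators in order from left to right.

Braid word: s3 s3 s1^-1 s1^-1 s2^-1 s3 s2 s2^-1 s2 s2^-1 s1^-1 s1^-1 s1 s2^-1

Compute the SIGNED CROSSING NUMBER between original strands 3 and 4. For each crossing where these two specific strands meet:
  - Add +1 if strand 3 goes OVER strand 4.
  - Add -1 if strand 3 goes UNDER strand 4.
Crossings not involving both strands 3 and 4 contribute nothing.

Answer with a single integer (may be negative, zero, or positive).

Gen 1: 3 over 4. Both 3&4? yes. Contrib: +1. Sum: 1
Gen 2: 4 over 3. Both 3&4? yes. Contrib: -1. Sum: 0
Gen 3: crossing 1x2. Both 3&4? no. Sum: 0
Gen 4: crossing 2x1. Both 3&4? no. Sum: 0
Gen 5: crossing 2x3. Both 3&4? no. Sum: 0
Gen 6: crossing 2x4. Both 3&4? no. Sum: 0
Gen 7: 3 over 4. Both 3&4? yes. Contrib: +1. Sum: 1
Gen 8: 4 under 3. Both 3&4? yes. Contrib: +1. Sum: 2
Gen 9: 3 over 4. Both 3&4? yes. Contrib: +1. Sum: 3
Gen 10: 4 under 3. Both 3&4? yes. Contrib: +1. Sum: 4
Gen 11: crossing 1x3. Both 3&4? no. Sum: 4
Gen 12: crossing 3x1. Both 3&4? no. Sum: 4
Gen 13: crossing 1x3. Both 3&4? no. Sum: 4
Gen 14: crossing 1x4. Both 3&4? no. Sum: 4

Answer: 4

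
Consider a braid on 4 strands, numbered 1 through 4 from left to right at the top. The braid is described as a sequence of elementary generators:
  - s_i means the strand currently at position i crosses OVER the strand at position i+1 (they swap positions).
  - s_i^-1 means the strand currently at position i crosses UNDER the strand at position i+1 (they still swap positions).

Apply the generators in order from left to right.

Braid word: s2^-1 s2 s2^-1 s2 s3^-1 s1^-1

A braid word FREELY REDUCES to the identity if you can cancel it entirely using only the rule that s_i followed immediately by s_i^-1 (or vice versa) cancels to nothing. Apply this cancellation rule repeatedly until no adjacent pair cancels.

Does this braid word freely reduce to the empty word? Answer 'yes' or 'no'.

Gen 1 (s2^-1): push. Stack: [s2^-1]
Gen 2 (s2): cancels prior s2^-1. Stack: []
Gen 3 (s2^-1): push. Stack: [s2^-1]
Gen 4 (s2): cancels prior s2^-1. Stack: []
Gen 5 (s3^-1): push. Stack: [s3^-1]
Gen 6 (s1^-1): push. Stack: [s3^-1 s1^-1]
Reduced word: s3^-1 s1^-1

Answer: no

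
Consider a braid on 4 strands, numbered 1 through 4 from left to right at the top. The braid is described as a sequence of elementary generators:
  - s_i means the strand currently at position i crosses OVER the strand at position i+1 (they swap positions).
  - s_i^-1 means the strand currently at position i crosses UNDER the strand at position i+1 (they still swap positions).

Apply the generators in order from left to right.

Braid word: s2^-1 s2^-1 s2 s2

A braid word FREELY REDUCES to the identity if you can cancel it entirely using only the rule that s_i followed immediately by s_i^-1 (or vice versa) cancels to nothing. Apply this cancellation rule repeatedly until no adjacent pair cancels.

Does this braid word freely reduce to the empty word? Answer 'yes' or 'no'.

Gen 1 (s2^-1): push. Stack: [s2^-1]
Gen 2 (s2^-1): push. Stack: [s2^-1 s2^-1]
Gen 3 (s2): cancels prior s2^-1. Stack: [s2^-1]
Gen 4 (s2): cancels prior s2^-1. Stack: []
Reduced word: (empty)

Answer: yes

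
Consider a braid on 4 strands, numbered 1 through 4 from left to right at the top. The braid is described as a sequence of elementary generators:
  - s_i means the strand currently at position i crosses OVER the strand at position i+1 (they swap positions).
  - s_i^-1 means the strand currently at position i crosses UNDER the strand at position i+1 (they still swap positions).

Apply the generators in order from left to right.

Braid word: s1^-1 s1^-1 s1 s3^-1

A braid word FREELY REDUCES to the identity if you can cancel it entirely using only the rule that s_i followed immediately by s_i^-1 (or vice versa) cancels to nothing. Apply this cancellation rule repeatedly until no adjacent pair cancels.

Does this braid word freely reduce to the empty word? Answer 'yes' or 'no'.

Gen 1 (s1^-1): push. Stack: [s1^-1]
Gen 2 (s1^-1): push. Stack: [s1^-1 s1^-1]
Gen 3 (s1): cancels prior s1^-1. Stack: [s1^-1]
Gen 4 (s3^-1): push. Stack: [s1^-1 s3^-1]
Reduced word: s1^-1 s3^-1

Answer: no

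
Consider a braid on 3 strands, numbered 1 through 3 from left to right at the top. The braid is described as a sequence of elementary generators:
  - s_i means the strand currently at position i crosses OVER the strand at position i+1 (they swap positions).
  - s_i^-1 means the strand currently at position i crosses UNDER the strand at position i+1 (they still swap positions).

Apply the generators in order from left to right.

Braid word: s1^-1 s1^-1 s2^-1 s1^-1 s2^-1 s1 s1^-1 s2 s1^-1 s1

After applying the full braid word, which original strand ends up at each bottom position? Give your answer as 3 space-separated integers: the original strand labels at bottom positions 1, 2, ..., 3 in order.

Answer: 3 1 2

Derivation:
Gen 1 (s1^-1): strand 1 crosses under strand 2. Perm now: [2 1 3]
Gen 2 (s1^-1): strand 2 crosses under strand 1. Perm now: [1 2 3]
Gen 3 (s2^-1): strand 2 crosses under strand 3. Perm now: [1 3 2]
Gen 4 (s1^-1): strand 1 crosses under strand 3. Perm now: [3 1 2]
Gen 5 (s2^-1): strand 1 crosses under strand 2. Perm now: [3 2 1]
Gen 6 (s1): strand 3 crosses over strand 2. Perm now: [2 3 1]
Gen 7 (s1^-1): strand 2 crosses under strand 3. Perm now: [3 2 1]
Gen 8 (s2): strand 2 crosses over strand 1. Perm now: [3 1 2]
Gen 9 (s1^-1): strand 3 crosses under strand 1. Perm now: [1 3 2]
Gen 10 (s1): strand 1 crosses over strand 3. Perm now: [3 1 2]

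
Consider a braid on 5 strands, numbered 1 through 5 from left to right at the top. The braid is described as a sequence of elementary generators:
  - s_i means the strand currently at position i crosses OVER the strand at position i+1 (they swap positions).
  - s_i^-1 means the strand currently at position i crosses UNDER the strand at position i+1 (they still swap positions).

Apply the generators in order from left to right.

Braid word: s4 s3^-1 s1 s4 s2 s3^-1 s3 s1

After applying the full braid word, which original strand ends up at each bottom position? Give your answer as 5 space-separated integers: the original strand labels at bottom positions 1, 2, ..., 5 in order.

Gen 1 (s4): strand 4 crosses over strand 5. Perm now: [1 2 3 5 4]
Gen 2 (s3^-1): strand 3 crosses under strand 5. Perm now: [1 2 5 3 4]
Gen 3 (s1): strand 1 crosses over strand 2. Perm now: [2 1 5 3 4]
Gen 4 (s4): strand 3 crosses over strand 4. Perm now: [2 1 5 4 3]
Gen 5 (s2): strand 1 crosses over strand 5. Perm now: [2 5 1 4 3]
Gen 6 (s3^-1): strand 1 crosses under strand 4. Perm now: [2 5 4 1 3]
Gen 7 (s3): strand 4 crosses over strand 1. Perm now: [2 5 1 4 3]
Gen 8 (s1): strand 2 crosses over strand 5. Perm now: [5 2 1 4 3]

Answer: 5 2 1 4 3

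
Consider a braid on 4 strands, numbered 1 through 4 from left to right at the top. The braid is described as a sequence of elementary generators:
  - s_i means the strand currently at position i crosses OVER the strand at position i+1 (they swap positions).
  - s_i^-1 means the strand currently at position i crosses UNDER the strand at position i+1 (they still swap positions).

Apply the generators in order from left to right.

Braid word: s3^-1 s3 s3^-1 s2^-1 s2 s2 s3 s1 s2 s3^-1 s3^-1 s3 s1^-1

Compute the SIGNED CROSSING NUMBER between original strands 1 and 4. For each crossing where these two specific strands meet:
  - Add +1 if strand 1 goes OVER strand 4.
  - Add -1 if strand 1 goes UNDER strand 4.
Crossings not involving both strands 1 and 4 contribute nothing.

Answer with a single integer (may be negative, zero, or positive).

Gen 1: crossing 3x4. Both 1&4? no. Sum: 0
Gen 2: crossing 4x3. Both 1&4? no. Sum: 0
Gen 3: crossing 3x4. Both 1&4? no. Sum: 0
Gen 4: crossing 2x4. Both 1&4? no. Sum: 0
Gen 5: crossing 4x2. Both 1&4? no. Sum: 0
Gen 6: crossing 2x4. Both 1&4? no. Sum: 0
Gen 7: crossing 2x3. Both 1&4? no. Sum: 0
Gen 8: 1 over 4. Both 1&4? yes. Contrib: +1. Sum: 1
Gen 9: crossing 1x3. Both 1&4? no. Sum: 1
Gen 10: crossing 1x2. Both 1&4? no. Sum: 1
Gen 11: crossing 2x1. Both 1&4? no. Sum: 1
Gen 12: crossing 1x2. Both 1&4? no. Sum: 1
Gen 13: crossing 4x3. Both 1&4? no. Sum: 1

Answer: 1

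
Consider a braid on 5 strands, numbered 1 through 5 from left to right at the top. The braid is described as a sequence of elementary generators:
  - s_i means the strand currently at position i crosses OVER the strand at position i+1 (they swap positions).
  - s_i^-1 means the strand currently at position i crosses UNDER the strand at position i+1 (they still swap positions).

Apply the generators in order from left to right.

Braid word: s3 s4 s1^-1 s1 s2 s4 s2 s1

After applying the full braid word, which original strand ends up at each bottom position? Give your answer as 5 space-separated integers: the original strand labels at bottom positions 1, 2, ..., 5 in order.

Answer: 2 1 4 3 5

Derivation:
Gen 1 (s3): strand 3 crosses over strand 4. Perm now: [1 2 4 3 5]
Gen 2 (s4): strand 3 crosses over strand 5. Perm now: [1 2 4 5 3]
Gen 3 (s1^-1): strand 1 crosses under strand 2. Perm now: [2 1 4 5 3]
Gen 4 (s1): strand 2 crosses over strand 1. Perm now: [1 2 4 5 3]
Gen 5 (s2): strand 2 crosses over strand 4. Perm now: [1 4 2 5 3]
Gen 6 (s4): strand 5 crosses over strand 3. Perm now: [1 4 2 3 5]
Gen 7 (s2): strand 4 crosses over strand 2. Perm now: [1 2 4 3 5]
Gen 8 (s1): strand 1 crosses over strand 2. Perm now: [2 1 4 3 5]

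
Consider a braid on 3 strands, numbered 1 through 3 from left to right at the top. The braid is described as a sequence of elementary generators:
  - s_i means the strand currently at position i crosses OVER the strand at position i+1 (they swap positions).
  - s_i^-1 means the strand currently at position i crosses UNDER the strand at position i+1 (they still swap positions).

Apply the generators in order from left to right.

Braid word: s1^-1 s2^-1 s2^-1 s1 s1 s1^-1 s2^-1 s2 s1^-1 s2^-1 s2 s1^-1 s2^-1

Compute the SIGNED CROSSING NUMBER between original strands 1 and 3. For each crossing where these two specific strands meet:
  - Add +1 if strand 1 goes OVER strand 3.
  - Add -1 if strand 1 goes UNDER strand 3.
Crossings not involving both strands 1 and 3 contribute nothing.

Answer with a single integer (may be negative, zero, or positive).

Gen 1: crossing 1x2. Both 1&3? no. Sum: 0
Gen 2: 1 under 3. Both 1&3? yes. Contrib: -1. Sum: -1
Gen 3: 3 under 1. Both 1&3? yes. Contrib: +1. Sum: 0
Gen 4: crossing 2x1. Both 1&3? no. Sum: 0
Gen 5: crossing 1x2. Both 1&3? no. Sum: 0
Gen 6: crossing 2x1. Both 1&3? no. Sum: 0
Gen 7: crossing 2x3. Both 1&3? no. Sum: 0
Gen 8: crossing 3x2. Both 1&3? no. Sum: 0
Gen 9: crossing 1x2. Both 1&3? no. Sum: 0
Gen 10: 1 under 3. Both 1&3? yes. Contrib: -1. Sum: -1
Gen 11: 3 over 1. Both 1&3? yes. Contrib: -1. Sum: -2
Gen 12: crossing 2x1. Both 1&3? no. Sum: -2
Gen 13: crossing 2x3. Both 1&3? no. Sum: -2

Answer: -2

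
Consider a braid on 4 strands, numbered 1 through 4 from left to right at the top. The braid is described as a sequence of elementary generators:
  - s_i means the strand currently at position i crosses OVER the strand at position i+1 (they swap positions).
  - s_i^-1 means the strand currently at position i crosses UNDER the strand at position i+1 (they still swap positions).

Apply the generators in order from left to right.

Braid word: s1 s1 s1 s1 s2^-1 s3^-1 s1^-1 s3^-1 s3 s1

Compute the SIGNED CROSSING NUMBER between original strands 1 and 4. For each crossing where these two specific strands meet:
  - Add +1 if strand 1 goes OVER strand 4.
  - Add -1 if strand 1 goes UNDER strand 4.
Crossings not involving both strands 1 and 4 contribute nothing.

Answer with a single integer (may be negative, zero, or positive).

Answer: 0

Derivation:
Gen 1: crossing 1x2. Both 1&4? no. Sum: 0
Gen 2: crossing 2x1. Both 1&4? no. Sum: 0
Gen 3: crossing 1x2. Both 1&4? no. Sum: 0
Gen 4: crossing 2x1. Both 1&4? no. Sum: 0
Gen 5: crossing 2x3. Both 1&4? no. Sum: 0
Gen 6: crossing 2x4. Both 1&4? no. Sum: 0
Gen 7: crossing 1x3. Both 1&4? no. Sum: 0
Gen 8: crossing 4x2. Both 1&4? no. Sum: 0
Gen 9: crossing 2x4. Both 1&4? no. Sum: 0
Gen 10: crossing 3x1. Both 1&4? no. Sum: 0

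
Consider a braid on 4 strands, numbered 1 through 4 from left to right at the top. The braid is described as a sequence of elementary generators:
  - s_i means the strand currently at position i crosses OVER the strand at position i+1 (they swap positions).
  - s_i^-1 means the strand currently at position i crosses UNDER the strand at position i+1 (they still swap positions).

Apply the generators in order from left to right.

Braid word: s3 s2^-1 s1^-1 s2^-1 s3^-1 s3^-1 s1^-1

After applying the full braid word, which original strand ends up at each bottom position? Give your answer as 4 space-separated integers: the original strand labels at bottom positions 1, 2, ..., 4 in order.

Gen 1 (s3): strand 3 crosses over strand 4. Perm now: [1 2 4 3]
Gen 2 (s2^-1): strand 2 crosses under strand 4. Perm now: [1 4 2 3]
Gen 3 (s1^-1): strand 1 crosses under strand 4. Perm now: [4 1 2 3]
Gen 4 (s2^-1): strand 1 crosses under strand 2. Perm now: [4 2 1 3]
Gen 5 (s3^-1): strand 1 crosses under strand 3. Perm now: [4 2 3 1]
Gen 6 (s3^-1): strand 3 crosses under strand 1. Perm now: [4 2 1 3]
Gen 7 (s1^-1): strand 4 crosses under strand 2. Perm now: [2 4 1 3]

Answer: 2 4 1 3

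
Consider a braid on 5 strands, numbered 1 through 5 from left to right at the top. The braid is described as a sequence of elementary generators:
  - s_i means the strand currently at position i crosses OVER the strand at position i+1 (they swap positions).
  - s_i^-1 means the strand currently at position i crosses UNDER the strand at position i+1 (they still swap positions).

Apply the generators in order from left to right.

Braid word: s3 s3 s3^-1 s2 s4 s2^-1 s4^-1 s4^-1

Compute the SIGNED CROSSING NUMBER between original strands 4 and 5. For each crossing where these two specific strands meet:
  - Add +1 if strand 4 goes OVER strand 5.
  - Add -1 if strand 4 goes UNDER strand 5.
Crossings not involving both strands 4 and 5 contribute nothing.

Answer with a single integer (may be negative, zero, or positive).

Answer: 0

Derivation:
Gen 1: crossing 3x4. Both 4&5? no. Sum: 0
Gen 2: crossing 4x3. Both 4&5? no. Sum: 0
Gen 3: crossing 3x4. Both 4&5? no. Sum: 0
Gen 4: crossing 2x4. Both 4&5? no. Sum: 0
Gen 5: crossing 3x5. Both 4&5? no. Sum: 0
Gen 6: crossing 4x2. Both 4&5? no. Sum: 0
Gen 7: crossing 5x3. Both 4&5? no. Sum: 0
Gen 8: crossing 3x5. Both 4&5? no. Sum: 0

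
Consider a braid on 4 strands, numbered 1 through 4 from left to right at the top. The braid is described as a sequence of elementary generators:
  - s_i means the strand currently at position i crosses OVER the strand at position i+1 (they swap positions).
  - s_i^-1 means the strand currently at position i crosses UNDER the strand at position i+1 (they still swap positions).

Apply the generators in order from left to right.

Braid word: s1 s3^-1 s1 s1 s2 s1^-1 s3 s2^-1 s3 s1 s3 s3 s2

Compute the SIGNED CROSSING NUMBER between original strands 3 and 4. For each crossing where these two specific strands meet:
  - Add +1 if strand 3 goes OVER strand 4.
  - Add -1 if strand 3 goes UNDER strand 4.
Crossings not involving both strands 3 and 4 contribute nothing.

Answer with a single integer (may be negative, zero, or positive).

Gen 1: crossing 1x2. Both 3&4? no. Sum: 0
Gen 2: 3 under 4. Both 3&4? yes. Contrib: -1. Sum: -1
Gen 3: crossing 2x1. Both 3&4? no. Sum: -1
Gen 4: crossing 1x2. Both 3&4? no. Sum: -1
Gen 5: crossing 1x4. Both 3&4? no. Sum: -1
Gen 6: crossing 2x4. Both 3&4? no. Sum: -1
Gen 7: crossing 1x3. Both 3&4? no. Sum: -1
Gen 8: crossing 2x3. Both 3&4? no. Sum: -1
Gen 9: crossing 2x1. Both 3&4? no. Sum: -1
Gen 10: 4 over 3. Both 3&4? yes. Contrib: -1. Sum: -2
Gen 11: crossing 1x2. Both 3&4? no. Sum: -2
Gen 12: crossing 2x1. Both 3&4? no. Sum: -2
Gen 13: crossing 4x1. Both 3&4? no. Sum: -2

Answer: -2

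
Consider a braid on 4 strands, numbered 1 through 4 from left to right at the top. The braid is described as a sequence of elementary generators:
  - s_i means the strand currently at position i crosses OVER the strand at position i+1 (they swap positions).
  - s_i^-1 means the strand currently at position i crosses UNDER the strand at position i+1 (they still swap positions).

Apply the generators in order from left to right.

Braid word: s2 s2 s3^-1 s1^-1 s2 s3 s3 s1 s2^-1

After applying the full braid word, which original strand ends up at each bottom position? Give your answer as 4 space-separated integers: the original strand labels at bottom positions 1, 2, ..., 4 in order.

Gen 1 (s2): strand 2 crosses over strand 3. Perm now: [1 3 2 4]
Gen 2 (s2): strand 3 crosses over strand 2. Perm now: [1 2 3 4]
Gen 3 (s3^-1): strand 3 crosses under strand 4. Perm now: [1 2 4 3]
Gen 4 (s1^-1): strand 1 crosses under strand 2. Perm now: [2 1 4 3]
Gen 5 (s2): strand 1 crosses over strand 4. Perm now: [2 4 1 3]
Gen 6 (s3): strand 1 crosses over strand 3. Perm now: [2 4 3 1]
Gen 7 (s3): strand 3 crosses over strand 1. Perm now: [2 4 1 3]
Gen 8 (s1): strand 2 crosses over strand 4. Perm now: [4 2 1 3]
Gen 9 (s2^-1): strand 2 crosses under strand 1. Perm now: [4 1 2 3]

Answer: 4 1 2 3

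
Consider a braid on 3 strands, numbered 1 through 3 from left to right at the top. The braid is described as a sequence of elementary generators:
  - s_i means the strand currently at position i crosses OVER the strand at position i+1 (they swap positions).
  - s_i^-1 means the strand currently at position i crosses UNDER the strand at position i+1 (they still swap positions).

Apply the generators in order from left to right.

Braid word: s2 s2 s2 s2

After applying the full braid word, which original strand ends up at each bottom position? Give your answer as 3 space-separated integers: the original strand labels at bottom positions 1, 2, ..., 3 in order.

Answer: 1 2 3

Derivation:
Gen 1 (s2): strand 2 crosses over strand 3. Perm now: [1 3 2]
Gen 2 (s2): strand 3 crosses over strand 2. Perm now: [1 2 3]
Gen 3 (s2): strand 2 crosses over strand 3. Perm now: [1 3 2]
Gen 4 (s2): strand 3 crosses over strand 2. Perm now: [1 2 3]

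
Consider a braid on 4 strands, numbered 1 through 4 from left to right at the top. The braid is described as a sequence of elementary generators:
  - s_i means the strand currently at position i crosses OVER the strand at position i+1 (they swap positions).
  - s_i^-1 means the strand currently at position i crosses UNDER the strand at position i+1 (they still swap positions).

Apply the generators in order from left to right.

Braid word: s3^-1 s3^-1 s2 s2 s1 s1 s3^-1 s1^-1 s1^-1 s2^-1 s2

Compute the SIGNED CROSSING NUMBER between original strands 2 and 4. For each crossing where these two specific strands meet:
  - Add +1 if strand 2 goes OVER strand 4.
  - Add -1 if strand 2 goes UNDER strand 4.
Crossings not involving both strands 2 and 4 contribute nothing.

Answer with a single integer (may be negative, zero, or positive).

Answer: -2

Derivation:
Gen 1: crossing 3x4. Both 2&4? no. Sum: 0
Gen 2: crossing 4x3. Both 2&4? no. Sum: 0
Gen 3: crossing 2x3. Both 2&4? no. Sum: 0
Gen 4: crossing 3x2. Both 2&4? no. Sum: 0
Gen 5: crossing 1x2. Both 2&4? no. Sum: 0
Gen 6: crossing 2x1. Both 2&4? no. Sum: 0
Gen 7: crossing 3x4. Both 2&4? no. Sum: 0
Gen 8: crossing 1x2. Both 2&4? no. Sum: 0
Gen 9: crossing 2x1. Both 2&4? no. Sum: 0
Gen 10: 2 under 4. Both 2&4? yes. Contrib: -1. Sum: -1
Gen 11: 4 over 2. Both 2&4? yes. Contrib: -1. Sum: -2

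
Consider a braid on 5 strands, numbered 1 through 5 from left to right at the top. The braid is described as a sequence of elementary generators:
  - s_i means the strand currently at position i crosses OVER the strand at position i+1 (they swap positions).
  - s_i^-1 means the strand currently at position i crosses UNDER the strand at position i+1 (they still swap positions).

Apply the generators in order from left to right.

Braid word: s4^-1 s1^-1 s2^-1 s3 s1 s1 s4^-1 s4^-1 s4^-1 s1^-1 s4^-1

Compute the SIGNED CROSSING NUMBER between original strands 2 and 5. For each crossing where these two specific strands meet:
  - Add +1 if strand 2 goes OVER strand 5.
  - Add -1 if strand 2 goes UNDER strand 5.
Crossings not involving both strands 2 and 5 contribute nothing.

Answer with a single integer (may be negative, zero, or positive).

Answer: 0

Derivation:
Gen 1: crossing 4x5. Both 2&5? no. Sum: 0
Gen 2: crossing 1x2. Both 2&5? no. Sum: 0
Gen 3: crossing 1x3. Both 2&5? no. Sum: 0
Gen 4: crossing 1x5. Both 2&5? no. Sum: 0
Gen 5: crossing 2x3. Both 2&5? no. Sum: 0
Gen 6: crossing 3x2. Both 2&5? no. Sum: 0
Gen 7: crossing 1x4. Both 2&5? no. Sum: 0
Gen 8: crossing 4x1. Both 2&5? no. Sum: 0
Gen 9: crossing 1x4. Both 2&5? no. Sum: 0
Gen 10: crossing 2x3. Both 2&5? no. Sum: 0
Gen 11: crossing 4x1. Both 2&5? no. Sum: 0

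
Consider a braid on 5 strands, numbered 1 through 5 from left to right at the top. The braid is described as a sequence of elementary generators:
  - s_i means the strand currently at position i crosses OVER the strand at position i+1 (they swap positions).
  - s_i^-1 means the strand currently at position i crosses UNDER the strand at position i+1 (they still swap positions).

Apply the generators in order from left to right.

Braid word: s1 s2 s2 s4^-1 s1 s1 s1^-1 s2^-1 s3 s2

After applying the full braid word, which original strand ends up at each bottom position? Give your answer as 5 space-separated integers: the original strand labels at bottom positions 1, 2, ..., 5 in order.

Answer: 1 5 3 2 4

Derivation:
Gen 1 (s1): strand 1 crosses over strand 2. Perm now: [2 1 3 4 5]
Gen 2 (s2): strand 1 crosses over strand 3. Perm now: [2 3 1 4 5]
Gen 3 (s2): strand 3 crosses over strand 1. Perm now: [2 1 3 4 5]
Gen 4 (s4^-1): strand 4 crosses under strand 5. Perm now: [2 1 3 5 4]
Gen 5 (s1): strand 2 crosses over strand 1. Perm now: [1 2 3 5 4]
Gen 6 (s1): strand 1 crosses over strand 2. Perm now: [2 1 3 5 4]
Gen 7 (s1^-1): strand 2 crosses under strand 1. Perm now: [1 2 3 5 4]
Gen 8 (s2^-1): strand 2 crosses under strand 3. Perm now: [1 3 2 5 4]
Gen 9 (s3): strand 2 crosses over strand 5. Perm now: [1 3 5 2 4]
Gen 10 (s2): strand 3 crosses over strand 5. Perm now: [1 5 3 2 4]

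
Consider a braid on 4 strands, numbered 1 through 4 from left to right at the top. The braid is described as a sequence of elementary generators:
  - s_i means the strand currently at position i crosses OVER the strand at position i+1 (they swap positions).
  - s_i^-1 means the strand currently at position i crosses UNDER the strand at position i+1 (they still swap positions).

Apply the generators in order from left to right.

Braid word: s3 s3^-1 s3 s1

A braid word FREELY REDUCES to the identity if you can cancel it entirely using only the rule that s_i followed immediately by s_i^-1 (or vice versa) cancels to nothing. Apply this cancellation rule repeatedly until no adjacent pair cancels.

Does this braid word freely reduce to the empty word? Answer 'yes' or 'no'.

Gen 1 (s3): push. Stack: [s3]
Gen 2 (s3^-1): cancels prior s3. Stack: []
Gen 3 (s3): push. Stack: [s3]
Gen 4 (s1): push. Stack: [s3 s1]
Reduced word: s3 s1

Answer: no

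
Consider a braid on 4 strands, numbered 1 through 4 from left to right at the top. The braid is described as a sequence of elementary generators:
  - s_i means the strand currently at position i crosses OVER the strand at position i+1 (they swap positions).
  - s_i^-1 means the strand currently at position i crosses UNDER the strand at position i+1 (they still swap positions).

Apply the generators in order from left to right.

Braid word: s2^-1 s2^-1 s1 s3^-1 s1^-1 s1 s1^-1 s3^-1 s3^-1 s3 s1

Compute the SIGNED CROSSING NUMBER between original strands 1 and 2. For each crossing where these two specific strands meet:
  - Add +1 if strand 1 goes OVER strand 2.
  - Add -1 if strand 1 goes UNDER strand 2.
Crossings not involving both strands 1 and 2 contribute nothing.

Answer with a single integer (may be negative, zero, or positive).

Answer: 5

Derivation:
Gen 1: crossing 2x3. Both 1&2? no. Sum: 0
Gen 2: crossing 3x2. Both 1&2? no. Sum: 0
Gen 3: 1 over 2. Both 1&2? yes. Contrib: +1. Sum: 1
Gen 4: crossing 3x4. Both 1&2? no. Sum: 1
Gen 5: 2 under 1. Both 1&2? yes. Contrib: +1. Sum: 2
Gen 6: 1 over 2. Both 1&2? yes. Contrib: +1. Sum: 3
Gen 7: 2 under 1. Both 1&2? yes. Contrib: +1. Sum: 4
Gen 8: crossing 4x3. Both 1&2? no. Sum: 4
Gen 9: crossing 3x4. Both 1&2? no. Sum: 4
Gen 10: crossing 4x3. Both 1&2? no. Sum: 4
Gen 11: 1 over 2. Both 1&2? yes. Contrib: +1. Sum: 5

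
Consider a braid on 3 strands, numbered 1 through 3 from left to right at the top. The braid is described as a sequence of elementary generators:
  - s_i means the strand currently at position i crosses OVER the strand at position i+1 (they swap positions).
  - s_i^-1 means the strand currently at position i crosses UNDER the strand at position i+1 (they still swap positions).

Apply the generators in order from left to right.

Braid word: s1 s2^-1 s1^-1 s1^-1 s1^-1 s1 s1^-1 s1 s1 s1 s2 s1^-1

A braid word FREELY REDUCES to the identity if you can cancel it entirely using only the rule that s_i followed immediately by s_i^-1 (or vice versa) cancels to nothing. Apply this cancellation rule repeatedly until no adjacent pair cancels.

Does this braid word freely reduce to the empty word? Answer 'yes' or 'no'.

Answer: yes

Derivation:
Gen 1 (s1): push. Stack: [s1]
Gen 2 (s2^-1): push. Stack: [s1 s2^-1]
Gen 3 (s1^-1): push. Stack: [s1 s2^-1 s1^-1]
Gen 4 (s1^-1): push. Stack: [s1 s2^-1 s1^-1 s1^-1]
Gen 5 (s1^-1): push. Stack: [s1 s2^-1 s1^-1 s1^-1 s1^-1]
Gen 6 (s1): cancels prior s1^-1. Stack: [s1 s2^-1 s1^-1 s1^-1]
Gen 7 (s1^-1): push. Stack: [s1 s2^-1 s1^-1 s1^-1 s1^-1]
Gen 8 (s1): cancels prior s1^-1. Stack: [s1 s2^-1 s1^-1 s1^-1]
Gen 9 (s1): cancels prior s1^-1. Stack: [s1 s2^-1 s1^-1]
Gen 10 (s1): cancels prior s1^-1. Stack: [s1 s2^-1]
Gen 11 (s2): cancels prior s2^-1. Stack: [s1]
Gen 12 (s1^-1): cancels prior s1. Stack: []
Reduced word: (empty)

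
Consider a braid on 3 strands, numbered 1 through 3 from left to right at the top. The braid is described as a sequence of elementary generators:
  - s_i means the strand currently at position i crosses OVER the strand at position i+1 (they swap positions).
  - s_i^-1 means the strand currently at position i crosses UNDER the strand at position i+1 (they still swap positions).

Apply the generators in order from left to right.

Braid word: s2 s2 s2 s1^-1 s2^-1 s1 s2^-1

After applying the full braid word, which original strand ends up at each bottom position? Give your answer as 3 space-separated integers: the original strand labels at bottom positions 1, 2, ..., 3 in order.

Answer: 2 1 3

Derivation:
Gen 1 (s2): strand 2 crosses over strand 3. Perm now: [1 3 2]
Gen 2 (s2): strand 3 crosses over strand 2. Perm now: [1 2 3]
Gen 3 (s2): strand 2 crosses over strand 3. Perm now: [1 3 2]
Gen 4 (s1^-1): strand 1 crosses under strand 3. Perm now: [3 1 2]
Gen 5 (s2^-1): strand 1 crosses under strand 2. Perm now: [3 2 1]
Gen 6 (s1): strand 3 crosses over strand 2. Perm now: [2 3 1]
Gen 7 (s2^-1): strand 3 crosses under strand 1. Perm now: [2 1 3]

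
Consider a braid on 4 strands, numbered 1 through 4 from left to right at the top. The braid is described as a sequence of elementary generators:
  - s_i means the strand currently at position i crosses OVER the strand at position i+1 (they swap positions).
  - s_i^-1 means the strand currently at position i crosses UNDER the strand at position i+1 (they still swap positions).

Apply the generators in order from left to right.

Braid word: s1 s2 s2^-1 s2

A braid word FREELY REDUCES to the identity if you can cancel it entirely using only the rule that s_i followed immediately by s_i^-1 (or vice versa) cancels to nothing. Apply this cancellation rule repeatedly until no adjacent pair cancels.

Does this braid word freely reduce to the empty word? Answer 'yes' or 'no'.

Answer: no

Derivation:
Gen 1 (s1): push. Stack: [s1]
Gen 2 (s2): push. Stack: [s1 s2]
Gen 3 (s2^-1): cancels prior s2. Stack: [s1]
Gen 4 (s2): push. Stack: [s1 s2]
Reduced word: s1 s2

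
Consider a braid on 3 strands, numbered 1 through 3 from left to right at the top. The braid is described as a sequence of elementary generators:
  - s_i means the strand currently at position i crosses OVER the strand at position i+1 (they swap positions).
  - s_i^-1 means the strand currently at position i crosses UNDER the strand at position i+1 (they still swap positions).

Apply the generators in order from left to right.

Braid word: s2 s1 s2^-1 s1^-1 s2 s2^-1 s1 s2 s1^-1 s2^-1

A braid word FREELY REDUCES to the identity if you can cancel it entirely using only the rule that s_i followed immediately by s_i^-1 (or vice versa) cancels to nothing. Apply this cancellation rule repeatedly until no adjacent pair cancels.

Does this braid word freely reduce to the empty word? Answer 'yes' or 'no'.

Answer: yes

Derivation:
Gen 1 (s2): push. Stack: [s2]
Gen 2 (s1): push. Stack: [s2 s1]
Gen 3 (s2^-1): push. Stack: [s2 s1 s2^-1]
Gen 4 (s1^-1): push. Stack: [s2 s1 s2^-1 s1^-1]
Gen 5 (s2): push. Stack: [s2 s1 s2^-1 s1^-1 s2]
Gen 6 (s2^-1): cancels prior s2. Stack: [s2 s1 s2^-1 s1^-1]
Gen 7 (s1): cancels prior s1^-1. Stack: [s2 s1 s2^-1]
Gen 8 (s2): cancels prior s2^-1. Stack: [s2 s1]
Gen 9 (s1^-1): cancels prior s1. Stack: [s2]
Gen 10 (s2^-1): cancels prior s2. Stack: []
Reduced word: (empty)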